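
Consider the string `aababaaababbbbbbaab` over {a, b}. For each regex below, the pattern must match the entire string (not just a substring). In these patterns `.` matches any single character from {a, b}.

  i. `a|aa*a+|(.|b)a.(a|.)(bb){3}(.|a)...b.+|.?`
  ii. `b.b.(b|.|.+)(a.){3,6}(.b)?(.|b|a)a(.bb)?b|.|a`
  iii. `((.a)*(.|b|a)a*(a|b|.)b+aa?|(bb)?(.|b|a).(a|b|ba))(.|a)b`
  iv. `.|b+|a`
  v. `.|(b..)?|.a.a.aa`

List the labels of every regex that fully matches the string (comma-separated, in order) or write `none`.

iii

i → no match
ii → no match
iii → match
iv → no match
v → no match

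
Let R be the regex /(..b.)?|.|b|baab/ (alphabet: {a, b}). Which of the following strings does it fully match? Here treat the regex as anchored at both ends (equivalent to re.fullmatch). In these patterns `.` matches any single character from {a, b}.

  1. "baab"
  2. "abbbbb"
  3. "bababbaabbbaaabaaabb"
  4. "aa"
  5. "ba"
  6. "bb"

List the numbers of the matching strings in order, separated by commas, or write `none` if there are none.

1 → match
2 → no match
3 → no match
4 → no match
5 → no match
6 → no match

1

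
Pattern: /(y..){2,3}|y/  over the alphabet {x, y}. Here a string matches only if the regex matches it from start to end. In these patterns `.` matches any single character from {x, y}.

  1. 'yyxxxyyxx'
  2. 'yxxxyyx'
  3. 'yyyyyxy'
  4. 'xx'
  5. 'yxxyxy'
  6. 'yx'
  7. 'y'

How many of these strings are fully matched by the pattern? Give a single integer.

1. 'yyxxxyyxx' → no match
2. 'yxxxyyx' → no match
3. 'yyyyyxy' → no match
4. 'xx' → no match — must start with 'y'
5. 'yxxyxy' → match
6. 'yx' → no match
7. 'y' → match
Total matched: 2

2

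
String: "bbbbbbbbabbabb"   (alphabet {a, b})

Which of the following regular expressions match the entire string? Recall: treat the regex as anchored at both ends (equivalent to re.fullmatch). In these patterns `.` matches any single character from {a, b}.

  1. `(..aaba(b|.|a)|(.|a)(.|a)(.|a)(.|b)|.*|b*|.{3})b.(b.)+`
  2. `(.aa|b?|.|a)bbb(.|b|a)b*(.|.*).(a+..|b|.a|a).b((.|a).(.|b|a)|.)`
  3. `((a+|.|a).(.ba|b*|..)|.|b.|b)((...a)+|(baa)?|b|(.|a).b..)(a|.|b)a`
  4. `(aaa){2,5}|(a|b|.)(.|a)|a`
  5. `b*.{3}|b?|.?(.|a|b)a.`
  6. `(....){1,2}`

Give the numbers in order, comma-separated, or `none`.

1 → match
2 → match
3 → no match — must end with "a"
4 → no match
5 → no match
6 → no match

1, 2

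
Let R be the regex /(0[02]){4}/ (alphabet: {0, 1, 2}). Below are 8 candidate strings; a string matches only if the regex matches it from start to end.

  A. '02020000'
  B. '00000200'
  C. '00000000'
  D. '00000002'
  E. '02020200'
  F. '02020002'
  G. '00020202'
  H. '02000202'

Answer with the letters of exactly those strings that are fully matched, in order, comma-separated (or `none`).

A → match
B → match
C → match
D → match
E → match
F → match
G → match
H → match

A, B, C, D, E, F, G, H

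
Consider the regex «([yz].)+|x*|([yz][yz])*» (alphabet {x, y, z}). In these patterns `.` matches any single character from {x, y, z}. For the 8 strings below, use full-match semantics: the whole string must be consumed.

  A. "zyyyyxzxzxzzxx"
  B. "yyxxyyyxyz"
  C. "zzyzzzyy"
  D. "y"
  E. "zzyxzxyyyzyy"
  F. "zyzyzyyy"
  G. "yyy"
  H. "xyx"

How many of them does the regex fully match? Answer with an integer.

3

A → no match
B. "yyxxyyyxyz" → no match
C. "zzyzzzyy" → match
D. "y" → no match
E. "zzyxzxyyyzyy" → match
F. "zyzyzyyy" → match
G. "yyy" → no match
H. "xyx" → no match
Total matched: 3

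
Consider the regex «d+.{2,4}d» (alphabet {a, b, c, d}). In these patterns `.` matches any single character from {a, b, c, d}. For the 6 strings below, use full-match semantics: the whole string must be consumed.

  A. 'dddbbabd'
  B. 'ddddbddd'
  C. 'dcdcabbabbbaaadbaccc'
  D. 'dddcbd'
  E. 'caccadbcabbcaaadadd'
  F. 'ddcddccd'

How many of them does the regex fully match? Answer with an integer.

A → match
B → match
C → no match — must end with 'd'
D → match
E → no match — must start with 'd'
F → no match
Total matched: 3

3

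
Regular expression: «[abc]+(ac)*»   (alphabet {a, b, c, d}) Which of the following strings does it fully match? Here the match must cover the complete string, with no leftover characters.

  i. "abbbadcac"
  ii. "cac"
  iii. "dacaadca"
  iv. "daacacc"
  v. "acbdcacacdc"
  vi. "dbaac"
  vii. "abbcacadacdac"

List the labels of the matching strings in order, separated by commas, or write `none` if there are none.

ii

i → no match
ii → match
iii → no match
iv → no match
v → no match
vi → no match
vii → no match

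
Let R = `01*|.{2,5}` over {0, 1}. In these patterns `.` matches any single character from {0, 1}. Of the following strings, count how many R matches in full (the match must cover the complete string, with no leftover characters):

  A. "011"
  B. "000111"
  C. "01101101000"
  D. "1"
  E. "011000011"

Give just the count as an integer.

1

A. "011" → match
B. "000111" → no match
C. "01101101000" → no match
D. "1" → no match
E. "011000011" → no match
Total matched: 1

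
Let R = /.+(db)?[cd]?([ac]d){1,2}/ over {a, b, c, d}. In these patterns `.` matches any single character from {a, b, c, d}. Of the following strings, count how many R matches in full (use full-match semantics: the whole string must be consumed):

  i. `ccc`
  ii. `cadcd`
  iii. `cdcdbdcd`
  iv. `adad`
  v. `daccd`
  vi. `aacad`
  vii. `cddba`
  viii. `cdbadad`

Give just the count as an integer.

6

i → no match — must end with `d`
ii → match
iii → match
iv → match
v → match
vi → match
vii → no match — must end with `d`
viii → match
Total matched: 6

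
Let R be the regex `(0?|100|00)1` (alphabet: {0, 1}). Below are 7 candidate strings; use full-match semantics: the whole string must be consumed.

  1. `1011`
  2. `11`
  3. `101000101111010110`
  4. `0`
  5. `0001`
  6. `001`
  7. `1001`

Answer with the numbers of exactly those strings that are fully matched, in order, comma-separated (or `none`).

1. `1011` → no match
2. `11` → no match
3 → no match — must end with `1`
4. `0` → no match — must end with `1`
5. `0001` → no match
6. `001` → match
7. `1001` → match

6, 7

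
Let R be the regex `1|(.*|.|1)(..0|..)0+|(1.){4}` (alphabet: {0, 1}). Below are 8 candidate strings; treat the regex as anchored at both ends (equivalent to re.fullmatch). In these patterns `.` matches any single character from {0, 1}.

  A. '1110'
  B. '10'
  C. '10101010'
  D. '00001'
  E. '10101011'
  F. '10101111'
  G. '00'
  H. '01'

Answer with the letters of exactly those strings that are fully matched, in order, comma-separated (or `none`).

A, C, E, F

A. '1110' → match
B. '10' → no match
C. '10101010' → match
D. '00001' → no match
E. '10101011' → match
F. '10101111' → match
G. '00' → no match
H. '01' → no match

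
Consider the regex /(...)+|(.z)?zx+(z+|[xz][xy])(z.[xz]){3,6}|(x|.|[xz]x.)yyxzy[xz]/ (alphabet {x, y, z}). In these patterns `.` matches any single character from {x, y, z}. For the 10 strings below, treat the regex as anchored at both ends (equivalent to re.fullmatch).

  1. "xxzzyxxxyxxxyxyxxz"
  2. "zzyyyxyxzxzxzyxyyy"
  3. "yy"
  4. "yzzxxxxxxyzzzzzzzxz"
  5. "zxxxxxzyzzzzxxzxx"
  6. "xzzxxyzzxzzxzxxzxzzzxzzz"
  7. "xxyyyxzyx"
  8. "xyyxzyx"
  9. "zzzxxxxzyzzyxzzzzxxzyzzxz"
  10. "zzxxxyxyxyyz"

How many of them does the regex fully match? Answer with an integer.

1 → match
2 → match
3 → no match
4 → match
5 → match
6 → match
7 → match
8 → match
9 → match
10 → match
Total matched: 9

9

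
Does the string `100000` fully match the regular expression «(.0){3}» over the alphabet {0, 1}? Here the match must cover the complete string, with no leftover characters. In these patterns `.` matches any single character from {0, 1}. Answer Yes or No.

Yes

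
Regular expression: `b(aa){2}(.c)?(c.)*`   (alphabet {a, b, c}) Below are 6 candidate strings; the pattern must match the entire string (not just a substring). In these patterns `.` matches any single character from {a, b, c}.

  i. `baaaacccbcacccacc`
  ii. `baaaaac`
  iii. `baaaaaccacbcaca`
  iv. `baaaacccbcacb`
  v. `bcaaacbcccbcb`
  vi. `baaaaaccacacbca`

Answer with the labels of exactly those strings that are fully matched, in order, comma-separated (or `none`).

i → match
ii. `baaaaac` → match
iii → match
iv → match
v → no match — must start with `baa`
vi → match

i, ii, iii, iv, vi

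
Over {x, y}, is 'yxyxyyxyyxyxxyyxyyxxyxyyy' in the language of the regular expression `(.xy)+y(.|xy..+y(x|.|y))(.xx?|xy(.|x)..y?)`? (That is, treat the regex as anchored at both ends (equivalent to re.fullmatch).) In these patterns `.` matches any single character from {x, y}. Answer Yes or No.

No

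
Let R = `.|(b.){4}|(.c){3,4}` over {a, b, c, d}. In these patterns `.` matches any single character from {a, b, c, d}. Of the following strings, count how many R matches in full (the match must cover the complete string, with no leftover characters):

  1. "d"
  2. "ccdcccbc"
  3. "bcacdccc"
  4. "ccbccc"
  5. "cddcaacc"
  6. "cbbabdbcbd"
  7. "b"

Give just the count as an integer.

1. "d" → match
2. "ccdcccbc" → match
3. "bcacdccc" → match
4. "ccbccc" → match
5. "cddcaacc" → no match
6. "cbbabdbcbd" → no match
7. "b" → match
Total matched: 5

5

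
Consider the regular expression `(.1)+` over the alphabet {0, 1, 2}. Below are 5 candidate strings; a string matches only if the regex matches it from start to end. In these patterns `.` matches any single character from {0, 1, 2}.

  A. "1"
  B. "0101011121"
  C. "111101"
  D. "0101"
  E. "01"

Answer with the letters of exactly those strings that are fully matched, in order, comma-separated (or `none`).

B, C, D, E

A → no match
B → match
C → match
D → match
E → match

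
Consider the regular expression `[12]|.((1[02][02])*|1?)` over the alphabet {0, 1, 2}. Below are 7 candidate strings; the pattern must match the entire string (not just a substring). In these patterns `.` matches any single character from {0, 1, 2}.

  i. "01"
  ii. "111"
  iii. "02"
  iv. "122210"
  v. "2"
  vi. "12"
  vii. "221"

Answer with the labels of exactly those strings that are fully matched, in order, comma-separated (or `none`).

i → match
ii → no match
iii → no match
iv → no match
v → match
vi → no match
vii → no match

i, v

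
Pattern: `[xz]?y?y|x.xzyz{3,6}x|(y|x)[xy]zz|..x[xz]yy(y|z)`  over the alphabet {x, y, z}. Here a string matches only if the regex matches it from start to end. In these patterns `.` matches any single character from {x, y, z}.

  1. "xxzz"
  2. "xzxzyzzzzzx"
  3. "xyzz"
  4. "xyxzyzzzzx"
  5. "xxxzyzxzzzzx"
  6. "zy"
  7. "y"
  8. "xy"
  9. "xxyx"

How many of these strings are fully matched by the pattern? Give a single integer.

7

1 → match
2 → match
3 → match
4 → match
5 → no match
6 → match
7 → match
8 → match
9 → no match
Total matched: 7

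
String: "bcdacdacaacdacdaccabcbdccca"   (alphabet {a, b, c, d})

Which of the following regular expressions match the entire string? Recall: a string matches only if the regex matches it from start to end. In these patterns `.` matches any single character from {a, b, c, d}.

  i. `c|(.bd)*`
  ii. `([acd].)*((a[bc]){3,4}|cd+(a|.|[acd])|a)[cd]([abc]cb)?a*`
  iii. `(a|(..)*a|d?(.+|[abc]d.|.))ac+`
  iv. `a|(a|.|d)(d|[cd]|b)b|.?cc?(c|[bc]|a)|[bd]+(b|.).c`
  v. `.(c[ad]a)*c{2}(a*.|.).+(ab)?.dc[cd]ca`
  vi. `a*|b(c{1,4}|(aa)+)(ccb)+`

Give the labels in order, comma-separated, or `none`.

i → no match
ii → no match
iii → no match — must end with "c"
iv → no match
v → match
vi → no match

v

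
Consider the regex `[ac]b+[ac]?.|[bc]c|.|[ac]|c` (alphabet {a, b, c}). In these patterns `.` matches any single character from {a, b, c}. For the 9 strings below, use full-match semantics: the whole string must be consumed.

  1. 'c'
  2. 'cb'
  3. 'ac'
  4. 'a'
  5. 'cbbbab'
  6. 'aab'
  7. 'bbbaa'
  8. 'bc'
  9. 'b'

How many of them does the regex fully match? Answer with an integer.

1 → match
2 → no match
3 → no match
4 → match
5 → match
6 → no match
7 → no match
8 → match
9 → match
Total matched: 5

5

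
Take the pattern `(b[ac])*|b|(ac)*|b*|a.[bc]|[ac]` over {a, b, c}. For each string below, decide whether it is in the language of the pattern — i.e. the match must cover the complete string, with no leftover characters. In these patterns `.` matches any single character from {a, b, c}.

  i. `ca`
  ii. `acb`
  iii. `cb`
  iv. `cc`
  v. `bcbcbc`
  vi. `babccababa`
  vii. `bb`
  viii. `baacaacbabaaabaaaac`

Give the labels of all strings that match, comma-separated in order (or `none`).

i → no match
ii → match
iii → no match
iv → no match
v → match
vi → no match
vii → match
viii → no match

ii, v, vii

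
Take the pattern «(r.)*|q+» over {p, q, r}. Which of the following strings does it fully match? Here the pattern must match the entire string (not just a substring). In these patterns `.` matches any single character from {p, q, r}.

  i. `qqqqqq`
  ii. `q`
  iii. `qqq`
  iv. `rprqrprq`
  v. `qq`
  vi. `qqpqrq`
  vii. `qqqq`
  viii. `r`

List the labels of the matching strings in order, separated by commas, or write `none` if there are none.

i → match
ii → match
iii → match
iv → match
v → match
vi → no match
vii → match
viii → no match

i, ii, iii, iv, v, vii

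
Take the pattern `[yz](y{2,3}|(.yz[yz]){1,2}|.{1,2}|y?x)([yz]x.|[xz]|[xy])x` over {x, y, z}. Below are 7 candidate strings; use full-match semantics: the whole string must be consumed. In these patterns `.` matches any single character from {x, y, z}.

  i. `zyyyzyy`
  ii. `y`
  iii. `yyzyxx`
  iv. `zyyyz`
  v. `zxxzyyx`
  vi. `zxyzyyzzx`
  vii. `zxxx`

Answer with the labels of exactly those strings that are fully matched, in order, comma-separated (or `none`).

i → no match — must end with `x`
ii → no match — must end with `x`
iii → no match
iv → no match — must end with `x`
v → no match
vi → no match
vii → match

vii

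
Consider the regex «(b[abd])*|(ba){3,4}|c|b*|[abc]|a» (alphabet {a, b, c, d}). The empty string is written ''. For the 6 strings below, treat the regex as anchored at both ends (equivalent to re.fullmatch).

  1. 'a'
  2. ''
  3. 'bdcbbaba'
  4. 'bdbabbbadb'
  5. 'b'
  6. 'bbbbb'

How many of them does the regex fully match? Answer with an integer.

1. 'a' → match
2. '' → match
3. 'bdcbbaba' → no match
4. 'bdbabbbadb' → no match
5. 'b' → match
6. 'bbbbb' → match
Total matched: 4

4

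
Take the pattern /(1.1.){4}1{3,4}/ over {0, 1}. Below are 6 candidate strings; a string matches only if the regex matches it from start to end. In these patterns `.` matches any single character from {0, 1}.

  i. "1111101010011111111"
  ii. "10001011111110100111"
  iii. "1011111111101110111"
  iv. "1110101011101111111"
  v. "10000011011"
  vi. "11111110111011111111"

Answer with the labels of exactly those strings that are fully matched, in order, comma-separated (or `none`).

i → no match
ii → no match
iii → match
iv → match
v → no match
vi → match

iii, iv, vi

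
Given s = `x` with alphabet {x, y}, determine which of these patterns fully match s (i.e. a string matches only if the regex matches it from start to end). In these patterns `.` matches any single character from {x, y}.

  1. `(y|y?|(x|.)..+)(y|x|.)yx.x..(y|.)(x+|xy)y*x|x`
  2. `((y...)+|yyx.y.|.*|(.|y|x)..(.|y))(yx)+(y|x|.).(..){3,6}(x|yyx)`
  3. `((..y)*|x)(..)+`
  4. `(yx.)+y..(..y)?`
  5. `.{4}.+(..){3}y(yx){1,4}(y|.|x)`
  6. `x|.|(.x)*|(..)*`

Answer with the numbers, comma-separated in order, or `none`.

1, 6

1 → match
2 → no match
3 → no match
4 → no match — must start with `yx`
5 → no match
6 → match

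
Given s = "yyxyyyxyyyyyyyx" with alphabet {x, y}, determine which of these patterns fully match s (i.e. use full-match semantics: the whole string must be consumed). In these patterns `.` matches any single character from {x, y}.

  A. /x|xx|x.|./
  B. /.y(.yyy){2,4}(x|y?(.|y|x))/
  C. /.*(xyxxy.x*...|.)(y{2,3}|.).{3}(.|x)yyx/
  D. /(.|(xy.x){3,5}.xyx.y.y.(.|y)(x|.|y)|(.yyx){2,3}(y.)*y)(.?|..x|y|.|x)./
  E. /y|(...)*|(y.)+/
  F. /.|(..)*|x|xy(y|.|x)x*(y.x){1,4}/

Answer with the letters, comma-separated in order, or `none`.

B, C, E

A → no match
B → match
C → match
D → no match
E → match
F → no match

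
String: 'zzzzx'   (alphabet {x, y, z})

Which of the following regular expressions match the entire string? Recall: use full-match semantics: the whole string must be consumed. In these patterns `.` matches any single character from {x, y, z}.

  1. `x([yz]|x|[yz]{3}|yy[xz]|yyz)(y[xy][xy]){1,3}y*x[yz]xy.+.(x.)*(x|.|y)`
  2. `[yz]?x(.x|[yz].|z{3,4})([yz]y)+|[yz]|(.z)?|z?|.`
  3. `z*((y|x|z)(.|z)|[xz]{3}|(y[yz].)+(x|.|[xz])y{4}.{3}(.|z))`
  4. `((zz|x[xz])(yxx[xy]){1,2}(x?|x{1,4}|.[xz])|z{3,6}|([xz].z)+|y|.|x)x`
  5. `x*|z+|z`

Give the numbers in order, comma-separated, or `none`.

1 → no match — must start with 'x'
2 → no match
3 → match
4 → match
5 → no match

3, 4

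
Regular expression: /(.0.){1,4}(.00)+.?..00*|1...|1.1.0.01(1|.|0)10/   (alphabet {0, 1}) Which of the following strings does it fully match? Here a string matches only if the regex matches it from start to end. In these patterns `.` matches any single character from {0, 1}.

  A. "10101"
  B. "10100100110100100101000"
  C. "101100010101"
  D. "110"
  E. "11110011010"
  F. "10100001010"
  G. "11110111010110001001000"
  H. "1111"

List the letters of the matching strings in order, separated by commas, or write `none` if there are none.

F, H

A → no match
B → no match
C → no match
D → no match
E → no match
F → match
G → no match
H → match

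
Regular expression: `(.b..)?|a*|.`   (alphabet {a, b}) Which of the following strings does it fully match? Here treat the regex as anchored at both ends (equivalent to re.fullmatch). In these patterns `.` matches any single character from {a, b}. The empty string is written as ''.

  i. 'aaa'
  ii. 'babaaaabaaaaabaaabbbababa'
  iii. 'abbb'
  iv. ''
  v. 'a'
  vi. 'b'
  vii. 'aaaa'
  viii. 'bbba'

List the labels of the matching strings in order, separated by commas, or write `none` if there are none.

i → match
ii → no match
iii → match
iv → match
v → match
vi → match
vii → match
viii → match

i, iii, iv, v, vi, vii, viii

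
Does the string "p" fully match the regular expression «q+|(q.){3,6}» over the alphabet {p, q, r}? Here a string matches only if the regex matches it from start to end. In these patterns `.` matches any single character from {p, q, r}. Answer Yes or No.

Every match must start with "q", but "p" does not.

No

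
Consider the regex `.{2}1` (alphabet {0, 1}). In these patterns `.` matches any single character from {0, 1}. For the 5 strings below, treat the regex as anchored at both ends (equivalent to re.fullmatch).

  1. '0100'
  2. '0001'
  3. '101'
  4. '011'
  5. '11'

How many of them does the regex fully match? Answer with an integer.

1 → no match — must end with '1'
2 → no match
3 → match
4 → match
5 → no match
Total matched: 2

2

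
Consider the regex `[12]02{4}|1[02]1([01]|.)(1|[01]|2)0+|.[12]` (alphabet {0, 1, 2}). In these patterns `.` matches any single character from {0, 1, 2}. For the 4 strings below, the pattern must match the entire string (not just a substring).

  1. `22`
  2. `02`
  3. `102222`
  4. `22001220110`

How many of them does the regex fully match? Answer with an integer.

1. `22` → match
2. `02` → match
3. `102222` → match
4. `22001220110` → no match
Total matched: 3

3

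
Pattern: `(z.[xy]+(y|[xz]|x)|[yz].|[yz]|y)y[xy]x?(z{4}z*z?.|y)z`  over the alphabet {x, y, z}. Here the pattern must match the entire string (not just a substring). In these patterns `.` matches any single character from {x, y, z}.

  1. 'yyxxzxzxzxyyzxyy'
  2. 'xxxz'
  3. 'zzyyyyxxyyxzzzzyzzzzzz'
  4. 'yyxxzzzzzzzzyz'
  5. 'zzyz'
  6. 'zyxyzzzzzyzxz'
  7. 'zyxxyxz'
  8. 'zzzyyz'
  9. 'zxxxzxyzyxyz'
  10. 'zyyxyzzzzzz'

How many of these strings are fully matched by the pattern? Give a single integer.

1

1 → no match — must end with 'z'
2. 'xxxz' → no match
3 → no match
4 → match
5. 'zzyz' → no match
6 → no match
7. 'zyxxyxz' → no match
8. 'zzzyyz' → no match
9. 'zxxxzxyzyxyz' → no match
10. 'zyyxyzzzzzz' → no match
Total matched: 1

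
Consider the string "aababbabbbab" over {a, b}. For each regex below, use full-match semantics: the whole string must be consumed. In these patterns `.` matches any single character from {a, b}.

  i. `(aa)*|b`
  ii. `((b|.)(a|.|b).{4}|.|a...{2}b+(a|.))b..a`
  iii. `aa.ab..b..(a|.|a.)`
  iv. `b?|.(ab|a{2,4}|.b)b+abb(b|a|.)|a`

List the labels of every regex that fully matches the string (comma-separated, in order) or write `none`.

i → no match
ii → no match — must end with "a"
iii → match
iv → no match

iii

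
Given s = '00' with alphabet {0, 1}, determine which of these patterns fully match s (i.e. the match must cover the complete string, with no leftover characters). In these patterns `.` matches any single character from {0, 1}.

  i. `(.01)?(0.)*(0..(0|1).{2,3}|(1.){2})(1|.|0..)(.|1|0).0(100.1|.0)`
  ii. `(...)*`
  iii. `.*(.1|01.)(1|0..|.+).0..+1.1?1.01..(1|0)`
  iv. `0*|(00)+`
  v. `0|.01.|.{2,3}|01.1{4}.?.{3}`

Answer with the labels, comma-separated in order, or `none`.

i → no match
ii → no match
iii → no match
iv → match
v → match

iv, v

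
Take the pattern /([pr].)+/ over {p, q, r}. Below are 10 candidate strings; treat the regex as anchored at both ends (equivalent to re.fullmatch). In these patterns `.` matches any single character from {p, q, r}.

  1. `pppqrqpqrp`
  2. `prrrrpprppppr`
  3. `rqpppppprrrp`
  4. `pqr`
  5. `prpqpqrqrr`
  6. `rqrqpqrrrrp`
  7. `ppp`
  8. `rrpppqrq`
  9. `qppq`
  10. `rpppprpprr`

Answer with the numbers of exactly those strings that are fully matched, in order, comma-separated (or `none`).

1, 3, 5, 8, 10

1 → match
2 → no match
3 → match
4 → no match
5 → match
6 → no match
7 → no match
8 → match
9 → no match
10 → match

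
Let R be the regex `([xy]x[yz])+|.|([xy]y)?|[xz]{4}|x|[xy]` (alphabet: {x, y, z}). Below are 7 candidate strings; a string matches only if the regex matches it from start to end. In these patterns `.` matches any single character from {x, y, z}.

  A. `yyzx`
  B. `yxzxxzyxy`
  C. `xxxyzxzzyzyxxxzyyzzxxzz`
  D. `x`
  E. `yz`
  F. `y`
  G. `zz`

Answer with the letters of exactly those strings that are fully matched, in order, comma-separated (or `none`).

A → no match
B → match
C → no match
D → match
E → no match
F → match
G → no match

B, D, F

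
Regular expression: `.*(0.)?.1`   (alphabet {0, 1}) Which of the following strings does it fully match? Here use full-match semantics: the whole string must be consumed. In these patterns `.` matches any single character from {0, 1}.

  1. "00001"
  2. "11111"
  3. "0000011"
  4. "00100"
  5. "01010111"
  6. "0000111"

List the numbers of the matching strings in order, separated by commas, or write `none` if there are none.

1 → match
2 → match
3 → match
4 → no match — must end with "1"
5 → match
6 → match

1, 2, 3, 5, 6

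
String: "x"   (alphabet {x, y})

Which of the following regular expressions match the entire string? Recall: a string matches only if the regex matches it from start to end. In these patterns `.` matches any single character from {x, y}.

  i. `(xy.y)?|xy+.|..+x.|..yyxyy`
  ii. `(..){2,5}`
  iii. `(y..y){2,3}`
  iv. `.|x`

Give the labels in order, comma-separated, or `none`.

iv

i → no match
ii → no match
iii → no match — must start with "y"
iv → match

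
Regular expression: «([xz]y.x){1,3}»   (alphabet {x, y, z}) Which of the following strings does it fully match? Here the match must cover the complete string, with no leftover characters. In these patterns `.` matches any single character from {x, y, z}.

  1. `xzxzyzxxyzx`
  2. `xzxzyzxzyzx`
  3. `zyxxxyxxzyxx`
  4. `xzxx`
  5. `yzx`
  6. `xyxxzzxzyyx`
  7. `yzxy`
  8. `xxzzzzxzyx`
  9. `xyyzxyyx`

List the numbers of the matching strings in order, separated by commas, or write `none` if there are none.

1 → no match
2 → no match
3 → match
4 → no match
5 → no match
6 → no match
7 → no match — must end with `x`
8 → no match
9 → no match

3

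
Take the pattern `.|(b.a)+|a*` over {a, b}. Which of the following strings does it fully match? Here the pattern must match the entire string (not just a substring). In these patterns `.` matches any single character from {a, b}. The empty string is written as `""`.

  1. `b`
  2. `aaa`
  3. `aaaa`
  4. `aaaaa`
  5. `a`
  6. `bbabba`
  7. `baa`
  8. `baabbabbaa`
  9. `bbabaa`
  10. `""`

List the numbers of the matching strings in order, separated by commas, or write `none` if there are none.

1, 2, 3, 4, 5, 6, 7, 9, 10

1 → match
2 → match
3 → match
4 → match
5 → match
6 → match
7 → match
8 → no match
9 → match
10 → match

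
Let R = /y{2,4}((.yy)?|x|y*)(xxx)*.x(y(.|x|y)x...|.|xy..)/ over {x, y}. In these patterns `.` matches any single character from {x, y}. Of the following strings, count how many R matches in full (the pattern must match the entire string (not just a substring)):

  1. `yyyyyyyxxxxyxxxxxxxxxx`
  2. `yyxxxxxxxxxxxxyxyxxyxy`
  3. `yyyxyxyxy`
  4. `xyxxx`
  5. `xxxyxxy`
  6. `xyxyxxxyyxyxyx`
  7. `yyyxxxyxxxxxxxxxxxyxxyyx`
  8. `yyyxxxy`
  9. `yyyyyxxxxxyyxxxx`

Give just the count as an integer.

1 → no match
2 → match
3 → no match
4 → no match — must start with `y`
5 → no match — must start with `y`
6 → no match — must start with `y`
7 → no match
8 → match
9 → match
Total matched: 3

3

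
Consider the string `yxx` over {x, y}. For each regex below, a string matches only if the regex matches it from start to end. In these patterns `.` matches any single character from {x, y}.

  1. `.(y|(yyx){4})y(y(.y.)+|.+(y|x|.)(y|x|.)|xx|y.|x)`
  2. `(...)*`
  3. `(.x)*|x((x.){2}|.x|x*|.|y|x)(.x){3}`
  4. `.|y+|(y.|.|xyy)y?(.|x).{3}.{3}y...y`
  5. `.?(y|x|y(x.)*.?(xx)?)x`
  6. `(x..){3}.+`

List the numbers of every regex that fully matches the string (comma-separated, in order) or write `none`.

1 → no match
2 → match
3 → no match
4 → no match
5 → match
6 → no match — must start with `x`

2, 5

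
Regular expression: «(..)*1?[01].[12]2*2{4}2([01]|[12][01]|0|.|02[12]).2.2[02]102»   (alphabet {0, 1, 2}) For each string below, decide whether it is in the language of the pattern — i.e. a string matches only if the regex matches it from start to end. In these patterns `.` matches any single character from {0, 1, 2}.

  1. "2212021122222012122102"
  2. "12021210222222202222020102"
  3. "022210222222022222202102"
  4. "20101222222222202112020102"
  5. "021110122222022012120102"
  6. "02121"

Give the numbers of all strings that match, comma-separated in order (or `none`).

2, 4

1 → no match
2 → match
3 → no match
4 → match
5 → no match
6 → no match — must end with "102"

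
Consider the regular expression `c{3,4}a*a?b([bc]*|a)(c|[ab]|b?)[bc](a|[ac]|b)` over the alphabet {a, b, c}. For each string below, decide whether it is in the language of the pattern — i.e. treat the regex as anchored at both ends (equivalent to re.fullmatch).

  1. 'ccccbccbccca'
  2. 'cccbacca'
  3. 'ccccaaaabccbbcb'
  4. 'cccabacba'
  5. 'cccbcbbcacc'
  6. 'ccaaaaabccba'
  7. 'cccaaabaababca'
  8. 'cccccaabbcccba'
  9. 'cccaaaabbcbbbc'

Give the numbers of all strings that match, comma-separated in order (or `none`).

1 → match
2 → match
3 → match
4 → match
5 → match
6 → no match
7 → no match
8 → no match
9 → match

1, 2, 3, 4, 5, 9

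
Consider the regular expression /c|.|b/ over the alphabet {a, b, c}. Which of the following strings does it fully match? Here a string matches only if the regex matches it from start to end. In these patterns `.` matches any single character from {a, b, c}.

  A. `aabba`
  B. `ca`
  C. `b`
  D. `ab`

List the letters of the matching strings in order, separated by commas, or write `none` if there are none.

C

A → no match
B → no match
C → match
D → no match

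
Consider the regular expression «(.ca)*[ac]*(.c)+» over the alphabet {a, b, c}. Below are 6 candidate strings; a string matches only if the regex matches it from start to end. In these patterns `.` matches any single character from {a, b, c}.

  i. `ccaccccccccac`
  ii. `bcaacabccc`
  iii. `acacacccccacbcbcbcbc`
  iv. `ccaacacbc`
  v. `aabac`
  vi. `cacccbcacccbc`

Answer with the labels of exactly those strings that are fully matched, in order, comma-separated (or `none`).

i, ii, iii, iv, vi

i → match
ii → match
iii → match
iv → match
v → no match
vi → match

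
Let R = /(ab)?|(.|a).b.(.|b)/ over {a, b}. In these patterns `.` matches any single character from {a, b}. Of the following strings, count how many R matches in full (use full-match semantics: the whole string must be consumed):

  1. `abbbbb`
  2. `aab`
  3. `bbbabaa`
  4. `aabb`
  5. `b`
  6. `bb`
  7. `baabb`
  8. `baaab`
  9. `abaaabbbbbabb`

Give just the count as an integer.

0

1 → no match
2 → no match
3 → no match
4 → no match
5 → no match
6 → no match
7 → no match
8 → no match
9 → no match
Total matched: 0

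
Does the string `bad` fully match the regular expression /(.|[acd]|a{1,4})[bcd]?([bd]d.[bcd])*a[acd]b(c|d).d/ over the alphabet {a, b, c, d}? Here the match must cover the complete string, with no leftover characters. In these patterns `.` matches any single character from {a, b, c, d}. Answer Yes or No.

No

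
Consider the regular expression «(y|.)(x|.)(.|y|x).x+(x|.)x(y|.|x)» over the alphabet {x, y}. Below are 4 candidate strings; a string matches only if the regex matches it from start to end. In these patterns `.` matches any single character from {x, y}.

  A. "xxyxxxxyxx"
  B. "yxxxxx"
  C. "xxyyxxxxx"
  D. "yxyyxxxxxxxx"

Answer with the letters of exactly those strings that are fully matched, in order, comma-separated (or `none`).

A → match
B → no match
C → match
D → match

A, C, D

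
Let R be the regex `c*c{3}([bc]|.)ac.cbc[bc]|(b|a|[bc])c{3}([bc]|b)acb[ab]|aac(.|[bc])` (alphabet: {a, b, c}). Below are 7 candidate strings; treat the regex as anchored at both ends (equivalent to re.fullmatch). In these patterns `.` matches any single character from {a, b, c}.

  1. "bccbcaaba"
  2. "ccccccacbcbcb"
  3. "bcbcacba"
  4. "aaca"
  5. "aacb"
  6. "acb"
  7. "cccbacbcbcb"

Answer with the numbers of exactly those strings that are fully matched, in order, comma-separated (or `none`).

2, 4, 5, 7

1. "bccbcaaba" → no match
2 → match
3. "bcbcacba" → no match
4. "aaca" → match
5. "aacb" → match
6. "acb" → no match
7. "cccbacbcbcb" → match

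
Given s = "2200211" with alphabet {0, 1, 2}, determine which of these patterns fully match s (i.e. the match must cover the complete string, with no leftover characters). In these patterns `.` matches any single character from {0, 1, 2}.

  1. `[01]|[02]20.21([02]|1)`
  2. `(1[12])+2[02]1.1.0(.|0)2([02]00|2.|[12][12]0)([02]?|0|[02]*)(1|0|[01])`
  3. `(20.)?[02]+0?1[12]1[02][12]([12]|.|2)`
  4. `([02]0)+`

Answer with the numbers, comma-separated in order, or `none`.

1 → match
2 → no match — must start with "1"
3 → no match
4 → no match — must end with "0"

1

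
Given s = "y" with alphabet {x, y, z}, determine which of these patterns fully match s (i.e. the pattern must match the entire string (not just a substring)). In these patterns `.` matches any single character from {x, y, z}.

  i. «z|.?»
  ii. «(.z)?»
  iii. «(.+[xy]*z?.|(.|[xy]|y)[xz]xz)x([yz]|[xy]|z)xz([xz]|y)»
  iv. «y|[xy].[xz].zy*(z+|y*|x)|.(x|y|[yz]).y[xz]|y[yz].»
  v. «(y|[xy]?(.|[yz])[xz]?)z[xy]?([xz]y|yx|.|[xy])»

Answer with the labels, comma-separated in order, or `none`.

i → match
ii → no match
iii → no match
iv → match
v → no match

i, iv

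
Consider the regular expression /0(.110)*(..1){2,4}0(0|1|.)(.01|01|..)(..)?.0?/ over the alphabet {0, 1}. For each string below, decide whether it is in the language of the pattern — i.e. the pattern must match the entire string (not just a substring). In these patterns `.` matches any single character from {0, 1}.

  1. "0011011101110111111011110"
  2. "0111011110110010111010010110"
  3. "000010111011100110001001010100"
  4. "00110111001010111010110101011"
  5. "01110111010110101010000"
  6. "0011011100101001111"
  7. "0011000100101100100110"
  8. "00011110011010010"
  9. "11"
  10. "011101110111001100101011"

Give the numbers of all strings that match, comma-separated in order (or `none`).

1, 5, 6, 7, 10

1 → match
2 → no match
3 → no match
4 → no match
5 → match
6 → match
7 → match
8 → no match
9. "11" → no match — must start with "0"
10 → match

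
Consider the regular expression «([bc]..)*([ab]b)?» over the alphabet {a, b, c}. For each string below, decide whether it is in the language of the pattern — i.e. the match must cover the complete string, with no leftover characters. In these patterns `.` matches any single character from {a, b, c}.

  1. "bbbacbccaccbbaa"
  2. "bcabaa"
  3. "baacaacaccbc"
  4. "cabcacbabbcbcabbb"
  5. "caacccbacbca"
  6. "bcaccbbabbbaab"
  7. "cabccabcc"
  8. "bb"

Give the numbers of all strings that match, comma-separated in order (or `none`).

1 → no match
2 → match
3 → match
4 → match
5 → match
6 → match
7 → match
8 → match

2, 3, 4, 5, 6, 7, 8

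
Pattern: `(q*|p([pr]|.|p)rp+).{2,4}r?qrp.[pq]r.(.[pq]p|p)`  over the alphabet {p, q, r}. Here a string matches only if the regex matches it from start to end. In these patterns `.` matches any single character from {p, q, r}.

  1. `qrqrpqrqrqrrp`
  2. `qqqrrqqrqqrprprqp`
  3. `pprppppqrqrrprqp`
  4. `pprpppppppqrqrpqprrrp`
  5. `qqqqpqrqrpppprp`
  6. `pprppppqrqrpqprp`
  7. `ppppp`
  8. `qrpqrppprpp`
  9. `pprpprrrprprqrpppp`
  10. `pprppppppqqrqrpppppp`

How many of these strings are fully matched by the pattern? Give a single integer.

1 → no match
2 → no match
3 → no match
4 → no match
5 → no match
6 → no match
7 → no match
8 → match
9 → no match
10 → no match
Total matched: 1

1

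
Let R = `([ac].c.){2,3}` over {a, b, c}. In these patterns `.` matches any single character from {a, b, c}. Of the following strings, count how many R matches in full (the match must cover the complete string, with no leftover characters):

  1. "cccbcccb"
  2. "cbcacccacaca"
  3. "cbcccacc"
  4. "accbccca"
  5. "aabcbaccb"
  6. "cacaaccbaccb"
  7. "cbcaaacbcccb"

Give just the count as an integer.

1 → match
2 → match
3 → match
4 → match
5 → no match
6 → match
7 → match
Total matched: 6

6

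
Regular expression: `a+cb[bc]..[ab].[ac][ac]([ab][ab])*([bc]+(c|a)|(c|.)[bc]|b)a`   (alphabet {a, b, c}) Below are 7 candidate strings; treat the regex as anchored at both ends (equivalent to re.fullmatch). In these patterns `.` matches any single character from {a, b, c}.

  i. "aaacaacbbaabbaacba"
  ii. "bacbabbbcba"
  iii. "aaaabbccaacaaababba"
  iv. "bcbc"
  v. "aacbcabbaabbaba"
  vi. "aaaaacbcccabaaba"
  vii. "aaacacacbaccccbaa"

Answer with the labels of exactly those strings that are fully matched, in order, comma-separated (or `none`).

i → no match
ii → no match — must start with "a"
iii → no match
iv → no match — must start with "a"
v → no match
vi → match
vii → no match

vi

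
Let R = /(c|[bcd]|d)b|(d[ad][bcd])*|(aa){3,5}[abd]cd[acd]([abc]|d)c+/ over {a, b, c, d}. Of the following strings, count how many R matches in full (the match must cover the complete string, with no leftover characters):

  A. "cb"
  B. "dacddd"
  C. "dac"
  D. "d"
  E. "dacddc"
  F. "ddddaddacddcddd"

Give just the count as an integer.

A → match
B → match
C → match
D → no match
E → match
F → match
Total matched: 5

5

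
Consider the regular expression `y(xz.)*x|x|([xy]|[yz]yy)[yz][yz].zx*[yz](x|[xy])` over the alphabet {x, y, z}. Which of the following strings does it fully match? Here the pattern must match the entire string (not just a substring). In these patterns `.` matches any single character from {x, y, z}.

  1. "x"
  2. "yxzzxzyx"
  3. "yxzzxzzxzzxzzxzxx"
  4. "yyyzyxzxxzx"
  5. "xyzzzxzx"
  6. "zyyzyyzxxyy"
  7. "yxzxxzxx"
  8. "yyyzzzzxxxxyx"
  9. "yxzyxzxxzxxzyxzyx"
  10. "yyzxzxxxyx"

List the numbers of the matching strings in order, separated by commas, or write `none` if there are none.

1, 2, 3, 4, 5, 6, 7, 8, 9, 10

1 → match
2 → match
3 → match
4 → match
5 → match
6 → match
7 → match
8 → match
9 → match
10 → match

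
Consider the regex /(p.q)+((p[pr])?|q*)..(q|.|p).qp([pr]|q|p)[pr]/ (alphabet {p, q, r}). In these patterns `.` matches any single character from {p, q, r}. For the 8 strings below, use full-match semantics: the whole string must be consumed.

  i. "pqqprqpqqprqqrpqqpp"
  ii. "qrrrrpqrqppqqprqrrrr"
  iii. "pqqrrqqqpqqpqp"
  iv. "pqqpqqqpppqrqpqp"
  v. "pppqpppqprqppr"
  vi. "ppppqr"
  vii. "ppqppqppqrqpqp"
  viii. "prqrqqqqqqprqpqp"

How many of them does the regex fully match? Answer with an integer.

1

i → no match
ii → no match — must start with "p"
iii → no match
iv → no match
v → no match
vi → no match
vii → match
viii → no match
Total matched: 1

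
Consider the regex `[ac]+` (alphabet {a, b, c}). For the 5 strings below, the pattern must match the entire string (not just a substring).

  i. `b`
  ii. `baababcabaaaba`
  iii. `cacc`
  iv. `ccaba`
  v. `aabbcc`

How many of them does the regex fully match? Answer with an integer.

1

i → no match
ii → no match
iii → match
iv → no match
v → no match
Total matched: 1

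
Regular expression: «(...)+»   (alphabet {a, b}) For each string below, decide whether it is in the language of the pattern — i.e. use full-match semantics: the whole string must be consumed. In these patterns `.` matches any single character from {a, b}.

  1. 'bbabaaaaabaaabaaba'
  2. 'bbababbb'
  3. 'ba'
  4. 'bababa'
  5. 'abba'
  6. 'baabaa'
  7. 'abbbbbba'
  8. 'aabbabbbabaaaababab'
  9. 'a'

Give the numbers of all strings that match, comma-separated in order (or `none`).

1 → match
2. 'bbababbb' → no match
3. 'ba' → no match
4. 'bababa' → match
5. 'abba' → no match
6. 'baabaa' → match
7. 'abbbbbba' → no match
8 → no match
9. 'a' → no match

1, 4, 6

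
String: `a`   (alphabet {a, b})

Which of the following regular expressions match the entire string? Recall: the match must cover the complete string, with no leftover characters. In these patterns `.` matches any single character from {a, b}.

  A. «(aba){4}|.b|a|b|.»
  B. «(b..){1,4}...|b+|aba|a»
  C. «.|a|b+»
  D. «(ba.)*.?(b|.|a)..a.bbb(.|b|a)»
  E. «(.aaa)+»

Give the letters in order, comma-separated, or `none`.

A, B, C

A → match
B → match
C → match
D → no match
E → no match — must end with `aaa`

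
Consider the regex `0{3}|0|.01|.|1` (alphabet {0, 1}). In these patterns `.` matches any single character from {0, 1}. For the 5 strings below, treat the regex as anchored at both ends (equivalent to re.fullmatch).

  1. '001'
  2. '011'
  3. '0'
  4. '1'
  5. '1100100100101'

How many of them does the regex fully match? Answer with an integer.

3

1 → match
2 → no match
3 → match
4 → match
5 → no match
Total matched: 3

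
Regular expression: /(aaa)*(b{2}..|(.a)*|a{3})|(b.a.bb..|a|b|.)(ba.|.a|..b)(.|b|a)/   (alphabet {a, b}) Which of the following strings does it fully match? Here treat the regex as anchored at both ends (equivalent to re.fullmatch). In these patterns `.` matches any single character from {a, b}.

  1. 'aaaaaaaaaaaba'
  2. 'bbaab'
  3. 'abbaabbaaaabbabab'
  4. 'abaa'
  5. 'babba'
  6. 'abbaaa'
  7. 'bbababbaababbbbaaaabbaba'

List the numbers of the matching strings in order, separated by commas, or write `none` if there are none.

1, 2, 4, 5

1 → match
2 → match
3 → no match
4 → match
5 → match
6 → no match
7 → no match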